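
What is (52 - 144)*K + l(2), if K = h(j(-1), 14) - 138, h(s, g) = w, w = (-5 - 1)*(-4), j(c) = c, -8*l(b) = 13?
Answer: 83891/8 ≈ 10486.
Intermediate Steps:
l(b) = -13/8 (l(b) = -⅛*13 = -13/8)
w = 24 (w = -6*(-4) = 24)
h(s, g) = 24
K = -114 (K = 24 - 138 = -114)
(52 - 144)*K + l(2) = (52 - 144)*(-114) - 13/8 = -92*(-114) - 13/8 = 10488 - 13/8 = 83891/8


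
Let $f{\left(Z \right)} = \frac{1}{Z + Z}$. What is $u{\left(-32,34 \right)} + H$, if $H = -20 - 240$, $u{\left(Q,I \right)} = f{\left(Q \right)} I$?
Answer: $- \frac{8337}{32} \approx -260.53$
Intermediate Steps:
$f{\left(Z \right)} = \frac{1}{2 Z}$
$u{\left(Q,I \right)} = \frac{I}{2 Q}$ ($u{\left(Q,I \right)} = \frac{1}{2 Q} I = \frac{I}{2 Q}$)
$H = -260$ ($H = -20 - 240 = -260$)
$u{\left(-32,34 \right)} + H = \frac{1}{2} \cdot 34 \frac{1}{-32} - 260 = \frac{1}{2} \cdot 34 \left(- \frac{1}{32}\right) - 260 = - \frac{17}{32} - 260 = - \frac{8337}{32}$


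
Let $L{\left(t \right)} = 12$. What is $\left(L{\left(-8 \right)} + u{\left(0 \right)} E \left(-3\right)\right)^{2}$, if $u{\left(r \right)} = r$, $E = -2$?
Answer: $144$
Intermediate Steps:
$\left(L{\left(-8 \right)} + u{\left(0 \right)} E \left(-3\right)\right)^{2} = \left(12 + 0 \left(-2\right) \left(-3\right)\right)^{2} = \left(12 + 0 \left(-3\right)\right)^{2} = \left(12 + 0\right)^{2} = 12^{2} = 144$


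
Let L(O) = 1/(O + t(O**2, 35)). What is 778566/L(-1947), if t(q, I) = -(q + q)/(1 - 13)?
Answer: 490383298647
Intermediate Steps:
t(q, I) = q/6 (t(q, I) = -2*q/(-12) = -2*q*(-1)/12 = -(-1)*q/6 = q/6)
L(O) = 1/(O + O**2/6)
778566/L(-1947) = 778566/((6/(-1947*(6 - 1947)))) = 778566/((6*(-1/1947)/(-1941))) = 778566/((6*(-1/1947)*(-1/1941))) = 778566/(2/1259709) = 778566*(1259709/2) = 490383298647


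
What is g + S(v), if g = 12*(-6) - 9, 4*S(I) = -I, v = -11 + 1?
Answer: -157/2 ≈ -78.500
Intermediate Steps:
v = -10
S(I) = -I/4 (S(I) = (-I)/4 = -I/4)
g = -81 (g = -72 - 9 = -81)
g + S(v) = -81 - 1/4*(-10) = -81 + 5/2 = -157/2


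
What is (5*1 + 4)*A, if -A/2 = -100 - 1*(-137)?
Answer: -666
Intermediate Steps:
A = -74 (A = -2*(-100 - 1*(-137)) = -2*(-100 + 137) = -2*37 = -74)
(5*1 + 4)*A = (5*1 + 4)*(-74) = (5 + 4)*(-74) = 9*(-74) = -666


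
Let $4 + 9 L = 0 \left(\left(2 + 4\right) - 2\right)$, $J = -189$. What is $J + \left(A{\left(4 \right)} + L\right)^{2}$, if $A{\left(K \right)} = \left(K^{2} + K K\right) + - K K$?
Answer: $\frac{4291}{81} \approx 52.975$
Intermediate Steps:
$L = - \frac{4}{9}$ ($L = - \frac{4}{9} + \frac{0 \left(\left(2 + 4\right) - 2\right)}{9} = - \frac{4}{9} + \frac{0 \left(6 - 2\right)}{9} = - \frac{4}{9} + \frac{0 \cdot 4}{9} = - \frac{4}{9} + \frac{1}{9} \cdot 0 = - \frac{4}{9} + 0 = - \frac{4}{9} \approx -0.44444$)
$A{\left(K \right)} = K^{2}$ ($A{\left(K \right)} = \left(K^{2} + K^{2}\right) - K^{2} = 2 K^{2} - K^{2} = K^{2}$)
$J + \left(A{\left(4 \right)} + L\right)^{2} = -189 + \left(4^{2} - \frac{4}{9}\right)^{2} = -189 + \left(16 - \frac{4}{9}\right)^{2} = -189 + \left(\frac{140}{9}\right)^{2} = -189 + \frac{19600}{81} = \frac{4291}{81}$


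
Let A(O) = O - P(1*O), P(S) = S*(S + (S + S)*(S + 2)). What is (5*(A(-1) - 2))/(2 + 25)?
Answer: -10/9 ≈ -1.1111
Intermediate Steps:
P(S) = S*(S + 2*S*(2 + S)) (P(S) = S*(S + (2*S)*(2 + S)) = S*(S + 2*S*(2 + S)))
A(O) = O - O²*(5 + 2*O) (A(O) = O - (1*O)²*(5 + 2*(1*O)) = O - O²*(5 + 2*O))
(5*(A(-1) - 2))/(2 + 25) = (5*(-(1 - 1*(-1)*(5 + 2*(-1))) - 2))/(2 + 25) = (5*(-(1 - 1*(-1)*(5 - 2)) - 2))/27 = (5*(-(1 - 1*(-1)*3) - 2))*(1/27) = (5*(-(1 + 3) - 2))*(1/27) = (5*(-1*4 - 2))*(1/27) = (5*(-4 - 2))*(1/27) = (5*(-6))*(1/27) = -30*1/27 = -10/9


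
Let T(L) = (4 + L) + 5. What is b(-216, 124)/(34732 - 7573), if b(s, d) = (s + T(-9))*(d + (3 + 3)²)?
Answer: -11520/9053 ≈ -1.2725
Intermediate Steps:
T(L) = 9 + L
b(s, d) = s*(36 + d) (b(s, d) = (s + (9 - 9))*(d + (3 + 3)²) = (s + 0)*(d + 6²) = s*(d + 36) = s*(36 + d))
b(-216, 124)/(34732 - 7573) = (-216*(36 + 124))/(34732 - 7573) = -216*160/27159 = -34560*1/27159 = -11520/9053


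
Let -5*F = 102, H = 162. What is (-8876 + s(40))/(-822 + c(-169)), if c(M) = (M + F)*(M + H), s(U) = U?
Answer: -44180/2519 ≈ -17.539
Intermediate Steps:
F = -102/5 (F = -⅕*102 = -102/5 ≈ -20.400)
c(M) = (162 + M)*(-102/5 + M) (c(M) = (M - 102/5)*(M + 162) = (-102/5 + M)*(162 + M) = (162 + M)*(-102/5 + M))
(-8876 + s(40))/(-822 + c(-169)) = (-8876 + 40)/(-822 + (-16524/5 + (-169)² + (708/5)*(-169))) = -8836/(-822 + (-16524/5 + 28561 - 119652/5)) = -8836/(-822 + 6629/5) = -8836/2519/5 = -8836*5/2519 = -44180/2519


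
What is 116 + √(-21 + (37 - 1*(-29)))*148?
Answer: 116 + 444*√5 ≈ 1108.8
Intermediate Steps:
116 + √(-21 + (37 - 1*(-29)))*148 = 116 + √(-21 + (37 + 29))*148 = 116 + √(-21 + 66)*148 = 116 + √45*148 = 116 + (3*√5)*148 = 116 + 444*√5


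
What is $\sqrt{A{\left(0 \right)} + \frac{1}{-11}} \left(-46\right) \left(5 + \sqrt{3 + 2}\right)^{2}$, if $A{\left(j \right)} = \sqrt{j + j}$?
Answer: $\frac{460 i \left(- \sqrt{55} - 3 \sqrt{11}\right)}{11} \approx - 726.22 i$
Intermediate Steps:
$A{\left(j \right)} = \sqrt{2} \sqrt{j}$ ($A{\left(j \right)} = \sqrt{2 j} = \sqrt{2} \sqrt{j}$)
$\sqrt{A{\left(0 \right)} + \frac{1}{-11}} \left(-46\right) \left(5 + \sqrt{3 + 2}\right)^{2} = \sqrt{\sqrt{2} \sqrt{0} + \frac{1}{-11}} \left(-46\right) \left(5 + \sqrt{3 + 2}\right)^{2} = \sqrt{\sqrt{2} \cdot 0 - \frac{1}{11}} \left(-46\right) \left(5 + \sqrt{5}\right)^{2} = \sqrt{0 - \frac{1}{11}} \left(-46\right) \left(5 + \sqrt{5}\right)^{2} = \sqrt{- \frac{1}{11}} \left(-46\right) \left(5 + \sqrt{5}\right)^{2} = \frac{i \sqrt{11}}{11} \left(-46\right) \left(5 + \sqrt{5}\right)^{2} = - \frac{46 i \sqrt{11}}{11} \left(5 + \sqrt{5}\right)^{2} = - \frac{46 i \sqrt{11} \left(5 + \sqrt{5}\right)^{2}}{11}$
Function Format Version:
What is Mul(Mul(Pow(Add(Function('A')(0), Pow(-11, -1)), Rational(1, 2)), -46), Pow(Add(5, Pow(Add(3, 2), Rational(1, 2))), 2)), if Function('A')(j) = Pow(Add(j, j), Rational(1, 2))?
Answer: Mul(Rational(460, 11), I, Add(Mul(-1, Pow(55, Rational(1, 2))), Mul(-3, Pow(11, Rational(1, 2))))) ≈ Mul(-726.22, I)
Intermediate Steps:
Function('A')(j) = Mul(Pow(2, Rational(1, 2)), Pow(j, Rational(1, 2))) (Function('A')(j) = Pow(Mul(2, j), Rational(1, 2)) = Mul(Pow(2, Rational(1, 2)), Pow(j, Rational(1, 2))))
Mul(Mul(Pow(Add(Function('A')(0), Pow(-11, -1)), Rational(1, 2)), -46), Pow(Add(5, Pow(Add(3, 2), Rational(1, 2))), 2)) = Mul(Mul(Pow(Add(Mul(Pow(2, Rational(1, 2)), Pow(0, Rational(1, 2))), Pow(-11, -1)), Rational(1, 2)), -46), Pow(Add(5, Pow(Add(3, 2), Rational(1, 2))), 2)) = Mul(Mul(Pow(Add(Mul(Pow(2, Rational(1, 2)), 0), Rational(-1, 11)), Rational(1, 2)), -46), Pow(Add(5, Pow(5, Rational(1, 2))), 2)) = Mul(Mul(Pow(Add(0, Rational(-1, 11)), Rational(1, 2)), -46), Pow(Add(5, Pow(5, Rational(1, 2))), 2)) = Mul(Mul(Pow(Rational(-1, 11), Rational(1, 2)), -46), Pow(Add(5, Pow(5, Rational(1, 2))), 2)) = Mul(Mul(Mul(Rational(1, 11), I, Pow(11, Rational(1, 2))), -46), Pow(Add(5, Pow(5, Rational(1, 2))), 2)) = Mul(Mul(Rational(-46, 11), I, Pow(11, Rational(1, 2))), Pow(Add(5, Pow(5, Rational(1, 2))), 2)) = Mul(Rational(-46, 11), I, Pow(11, Rational(1, 2)), Pow(Add(5, Pow(5, Rational(1, 2))), 2))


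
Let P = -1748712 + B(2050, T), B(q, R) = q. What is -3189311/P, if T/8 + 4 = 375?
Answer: 3189311/1746662 ≈ 1.8259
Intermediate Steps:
T = 2968 (T = -32 + 8*375 = -32 + 3000 = 2968)
P = -1746662 (P = -1748712 + 2050 = -1746662)
-3189311/P = -3189311/(-1746662) = -3189311*(-1/1746662) = 3189311/1746662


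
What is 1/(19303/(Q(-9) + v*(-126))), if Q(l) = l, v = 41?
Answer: -5175/19303 ≈ -0.26809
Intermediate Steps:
1/(19303/(Q(-9) + v*(-126))) = 1/(19303/(-9 + 41*(-126))) = 1/(19303/(-9 - 5166)) = 1/(19303/(-5175)) = 1/(19303*(-1/5175)) = 1/(-19303/5175) = -5175/19303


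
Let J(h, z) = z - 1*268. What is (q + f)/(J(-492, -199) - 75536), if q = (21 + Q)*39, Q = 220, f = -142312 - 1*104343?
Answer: 237256/76003 ≈ 3.1217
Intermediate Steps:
J(h, z) = -268 + z (J(h, z) = z - 268 = -268 + z)
f = -246655 (f = -142312 - 104343 = -246655)
q = 9399 (q = (21 + 220)*39 = 241*39 = 9399)
(q + f)/(J(-492, -199) - 75536) = (9399 - 246655)/((-268 - 199) - 75536) = -237256/(-467 - 75536) = -237256/(-76003) = -237256*(-1/76003) = 237256/76003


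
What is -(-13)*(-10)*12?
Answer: -1560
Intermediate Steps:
-(-13)*(-10)*12 = -13*10*12 = -130*12 = -1560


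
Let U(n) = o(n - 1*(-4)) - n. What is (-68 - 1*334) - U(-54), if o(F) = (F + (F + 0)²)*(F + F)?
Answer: 244544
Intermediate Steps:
o(F) = 2*F*(F + F²) (o(F) = (F + F²)*(2*F) = 2*F*(F + F²))
U(n) = -n + 2*(4 + n)²*(5 + n) (U(n) = 2*(n - 1*(-4))²*(1 + (n - 1*(-4))) - n = 2*(n + 4)²*(1 + (n + 4)) - n = 2*(4 + n)²*(1 + (4 + n)) - n = 2*(4 + n)²*(5 + n) - n = -n + 2*(4 + n)²*(5 + n))
(-68 - 1*334) - U(-54) = (-68 - 1*334) - (-1*(-54) + 2*(4 - 54)²*(5 - 54)) = (-68 - 334) - (54 + 2*(-50)²*(-49)) = -402 - (54 + 2*2500*(-49)) = -402 - (54 - 245000) = -402 - 1*(-244946) = -402 + 244946 = 244544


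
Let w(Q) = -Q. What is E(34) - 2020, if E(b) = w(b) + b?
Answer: -2020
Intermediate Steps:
E(b) = 0 (E(b) = -b + b = 0)
E(34) - 2020 = 0 - 2020 = -2020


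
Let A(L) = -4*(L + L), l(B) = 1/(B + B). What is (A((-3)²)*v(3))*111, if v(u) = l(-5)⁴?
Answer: -999/1250 ≈ -0.79920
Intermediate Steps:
l(B) = 1/(2*B)
A(L) = -8*L
v(u) = 1/10000 (v(u) = ((½)/(-5))⁴ = ((½)*(-⅕))⁴ = (-⅒)⁴ = 1/10000)
(A((-3)²)*v(3))*111 = (-8*(-3)²*(1/10000))*111 = (-8*9*(1/10000))*111 = -72*1/10000*111 = -9/1250*111 = -999/1250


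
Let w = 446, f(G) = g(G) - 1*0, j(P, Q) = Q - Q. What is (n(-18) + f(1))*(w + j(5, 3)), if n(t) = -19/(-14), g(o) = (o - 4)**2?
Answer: 32335/7 ≈ 4619.3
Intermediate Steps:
g(o) = (-4 + o)**2
j(P, Q) = 0
f(G) = (-4 + G)**2 (f(G) = (-4 + G)**2 - 1*0 = (-4 + G)**2 + 0 = (-4 + G)**2)
n(t) = 19/14 (n(t) = -19*(-1/14) = 19/14)
(n(-18) + f(1))*(w + j(5, 3)) = (19/14 + (-4 + 1)**2)*(446 + 0) = (19/14 + (-3)**2)*446 = (19/14 + 9)*446 = (145/14)*446 = 32335/7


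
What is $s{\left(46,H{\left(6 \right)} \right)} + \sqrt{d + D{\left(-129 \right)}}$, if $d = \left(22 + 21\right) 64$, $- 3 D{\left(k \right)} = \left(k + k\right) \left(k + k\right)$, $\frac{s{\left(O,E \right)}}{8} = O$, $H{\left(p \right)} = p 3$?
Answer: $368 + 2 i \sqrt{4859} \approx 368.0 + 139.41 i$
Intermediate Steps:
$H{\left(p \right)} = 3 p$
$s{\left(O,E \right)} = 8 O$
$D{\left(k \right)} = - \frac{4 k^{2}}{3}$ ($D{\left(k \right)} = - \frac{\left(k + k\right) \left(k + k\right)}{3} = - \frac{2 k 2 k}{3} = - \frac{4 k^{2}}{3}$)
$d = 2752$ ($d = 43 \cdot 64 = 2752$)
$s{\left(46,H{\left(6 \right)} \right)} + \sqrt{d + D{\left(-129 \right)}} = 8 \cdot 46 + \sqrt{2752 - \frac{4 \left(-129\right)^{2}}{3}} = 368 + \sqrt{2752 - 22188} = 368 + \sqrt{-19436} = 368 + 2 i \sqrt{4859}$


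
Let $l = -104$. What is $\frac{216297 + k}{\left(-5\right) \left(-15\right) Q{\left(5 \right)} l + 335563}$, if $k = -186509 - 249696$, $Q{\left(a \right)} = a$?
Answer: $- \frac{219908}{296563} \approx -0.74152$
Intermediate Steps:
$k = -436205$ ($k = -186509 - 249696 = -436205$)
$\frac{216297 + k}{\left(-5\right) \left(-15\right) Q{\left(5 \right)} l + 335563} = \frac{216297 - 436205}{\left(-5\right) \left(-15\right) 5 \left(-104\right) + 335563} = - \frac{219908}{75 \cdot 5 \left(-104\right) + 335563} = - \frac{219908}{375 \left(-104\right) + 335563} = - \frac{219908}{-39000 + 335563} = - \frac{219908}{296563}$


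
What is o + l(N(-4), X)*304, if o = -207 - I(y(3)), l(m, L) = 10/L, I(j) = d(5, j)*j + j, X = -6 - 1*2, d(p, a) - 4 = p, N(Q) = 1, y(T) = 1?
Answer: -597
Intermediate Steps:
d(p, a) = 4 + p
X = -8 (X = -6 - 2 = -8)
I(j) = 10*j (I(j) = (4 + 5)*j + j = 9*j + j = 10*j)
o = -217 (o = -207 - 10 = -217)
o + l(N(-4), X)*304 = -217 + (10/(-8))*304 = -217 + (10*(-⅛))*304 = -217 - 5/4*304 = -217 - 380 = -597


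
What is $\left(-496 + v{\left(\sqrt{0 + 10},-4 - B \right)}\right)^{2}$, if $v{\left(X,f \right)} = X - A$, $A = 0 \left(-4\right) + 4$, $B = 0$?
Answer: $\left(500 - \sqrt{10}\right)^{2} \approx 2.4685 \cdot 10^{5}$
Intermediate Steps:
$A = 4$ ($A = 0 + 4 = 4$)
$v{\left(X,f \right)} = -4 + X$ ($v{\left(X,f \right)} = X - 4 = -4 + X$)
$\left(-496 + v{\left(\sqrt{0 + 10},-4 - B \right)}\right)^{2} = \left(-496 - \left(4 - \sqrt{0 + 10}\right)\right)^{2} = \left(-496 - \left(4 - \sqrt{10}\right)\right)^{2} = \left(-500 + \sqrt{10}\right)^{2}$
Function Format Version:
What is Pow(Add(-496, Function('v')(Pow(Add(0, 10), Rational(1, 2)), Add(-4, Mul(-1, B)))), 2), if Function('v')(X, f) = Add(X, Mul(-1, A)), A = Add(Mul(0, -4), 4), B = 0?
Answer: Pow(Add(500, Mul(-1, Pow(10, Rational(1, 2)))), 2) ≈ 2.4685e+5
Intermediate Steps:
A = 4 (A = Add(0, 4) = 4)
Function('v')(X, f) = Add(-4, X) (Function('v')(X, f) = Add(X, Mul(-1, 4)) = Add(X, -4) = Add(-4, X))
Pow(Add(-496, Function('v')(Pow(Add(0, 10), Rational(1, 2)), Add(-4, Mul(-1, B)))), 2) = Pow(Add(-496, Add(-4, Pow(Add(0, 10), Rational(1, 2)))), 2) = Pow(Add(-496, Add(-4, Pow(10, Rational(1, 2)))), 2) = Pow(Add(-500, Pow(10, Rational(1, 2))), 2)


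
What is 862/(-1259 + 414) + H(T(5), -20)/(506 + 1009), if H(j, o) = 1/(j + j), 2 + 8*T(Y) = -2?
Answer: -52271/51207 ≈ -1.0208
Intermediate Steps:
T(Y) = -1/2 (T(Y) = -1/4 + (1/8)*(-2) = -1/4 - 1/4 = -1/2)
H(j, o) = 1/(2*j)
862/(-1259 + 414) + H(T(5), -20)/(506 + 1009) = 862/(-1259 + 414) + (1/(2*(-1/2)))/(506 + 1009) = 862/(-845) + ((1/2)*(-2))/1515 = 862*(-1/845) - 1*1/1515 = -862/845 - 1/1515 = -52271/51207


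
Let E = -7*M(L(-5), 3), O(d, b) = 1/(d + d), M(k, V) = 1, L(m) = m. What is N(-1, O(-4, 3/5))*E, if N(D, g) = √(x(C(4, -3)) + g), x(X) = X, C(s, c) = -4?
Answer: -7*I*√66/4 ≈ -14.217*I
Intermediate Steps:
O(d, b) = 1/(2*d)
N(D, g) = √(-4 + g)
E = -7 (E = -7*1 = -7)
N(-1, O(-4, 3/5))*E = √(-4 + (½)/(-4))*(-7) = √(-4 + (½)*(-¼))*(-7) = √(-4 - ⅛)*(-7) = √(-33/8)*(-7) = (I*√66/4)*(-7) = -7*I*√66/4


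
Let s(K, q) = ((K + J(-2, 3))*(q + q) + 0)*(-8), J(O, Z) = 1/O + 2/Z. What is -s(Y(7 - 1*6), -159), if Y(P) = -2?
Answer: 4664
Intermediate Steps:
J(O, Z) = 1/O + 2/Z
s(K, q) = -16*q*(1/6 + K) (s(K, q) = ((K + (1/(-2) + 2/3))*(q + q) + 0)*(-8) = ((K + (-1/2 + 2*(1/3)))*(2*q) + 0)*(-8) = ((K + (-1/2 + 2/3))*(2*q) + 0)*(-8) = ((K + 1/6)*(2*q) + 0)*(-8) = ((1/6 + K)*(2*q) + 0)*(-8) = (2*q*(1/6 + K) + 0)*(-8) = (2*q*(1/6 + K))*(-8) = -16*q*(1/6 + K))
-s(Y(7 - 1*6), -159) = -(-8)*(-159)*(1 + 6*(-2))/3 = -(-8)*(-159)*(1 - 12)/3 = -(-8)*(-159)*(-11)/3 = -1*(-4664) = 4664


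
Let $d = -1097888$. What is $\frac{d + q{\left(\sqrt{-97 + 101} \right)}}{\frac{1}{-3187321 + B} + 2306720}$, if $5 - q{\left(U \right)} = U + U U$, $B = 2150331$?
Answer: $- \frac{1138499914110}{2392045572799} \approx -0.47595$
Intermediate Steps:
$q{\left(U \right)} = 5 - U - U^{2}$ ($q{\left(U \right)} = 5 - \left(U + U U\right) = 5 - \left(U + U^{2}\right) = 5 - U - U^{2}$)
$\frac{d + q{\left(\sqrt{-97 + 101} \right)}}{\frac{1}{-3187321 + B} + 2306720} = \frac{-1097888 - \left(-5 + \left(\sqrt{-97 + 101}\right)^{2} + \sqrt{-97 + 101}\right)}{\frac{1}{-3187321 + 2150331} + 2306720} = \frac{-1097888 - \left(-5 + \sqrt{4} + \left(\sqrt{4}\right)^{2}\right)}{\frac{1}{-1036990} + 2306720} = \frac{-1097888 - 1}{- \frac{1}{1036990} + 2306720} = \frac{-1097888 - 1}{\frac{2392045572799}{1036990}} = \left(-1097888 - 1\right) \frac{1036990}{2392045572799} = \left(-1097889\right) \frac{1036990}{2392045572799} = - \frac{1138499914110}{2392045572799}$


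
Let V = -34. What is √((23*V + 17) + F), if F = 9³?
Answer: 6*I ≈ 6.0*I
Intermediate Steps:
F = 729
√((23*V + 17) + F) = √((23*(-34) + 17) + 729) = √((-782 + 17) + 729) = √(-765 + 729) = √(-36) = 6*I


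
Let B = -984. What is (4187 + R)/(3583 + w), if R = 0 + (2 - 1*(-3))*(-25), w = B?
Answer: 4062/2599 ≈ 1.5629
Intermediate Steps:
w = -984
R = -125 (R = 0 + (2 + 3)*(-25) = 0 + 5*(-25) = 0 - 125 = -125)
(4187 + R)/(3583 + w) = (4187 - 125)/(3583 - 984) = 4062/2599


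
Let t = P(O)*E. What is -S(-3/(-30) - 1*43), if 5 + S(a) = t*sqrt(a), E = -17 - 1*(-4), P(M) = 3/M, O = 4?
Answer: 5 + 39*I*sqrt(4290)/40 ≈ 5.0 + 63.861*I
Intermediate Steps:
E = -13 (E = -17 + 4 = -13)
t = -39/4 (t = (3/4)*(-13) = -39/4 ≈ -9.7500)
S(a) = -5 - 39*sqrt(a)/4
-S(-3/(-30) - 1*43) = -(-5 - 39*sqrt(-3/(-30) - 1*43)/4) = -(-5 - 39*sqrt(-3*(-1/30) - 43)/4) = -(-5 - 39*sqrt(1/10 - 43)/4) = -(-5 - 39*I*sqrt(4290)/40) = 5 + 39*I*sqrt(4290)/40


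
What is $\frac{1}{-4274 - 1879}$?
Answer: $- \frac{1}{6153} \approx -0.00016252$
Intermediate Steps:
$\frac{1}{-4274 - 1879} = \frac{1}{-6153} = - \frac{1}{6153}$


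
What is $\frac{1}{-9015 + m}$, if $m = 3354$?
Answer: $- \frac{1}{5661} \approx -0.00017665$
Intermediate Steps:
$\frac{1}{-9015 + m} = \frac{1}{-9015 + 3354} = \frac{1}{-5661} = - \frac{1}{5661}$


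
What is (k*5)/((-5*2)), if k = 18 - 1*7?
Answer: -11/2 ≈ -5.5000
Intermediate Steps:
k = 11 (k = 18 - 7 = 11)
(k*5)/((-5*2)) = (11*5)/((-5*2)) = 55/(-10) = 55*(-⅒) = -11/2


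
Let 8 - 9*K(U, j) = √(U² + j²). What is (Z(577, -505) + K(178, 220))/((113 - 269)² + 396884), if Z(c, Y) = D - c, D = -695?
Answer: -572/189549 - √20021/1895490 ≈ -0.0030923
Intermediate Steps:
Z(c, Y) = -695 - c
K(U, j) = 8/9 - √(U² + j²)/9
(Z(577, -505) + K(178, 220))/((113 - 269)² + 396884) = ((-695 - 1*577) + (8/9 - √(178² + 220²)/9))/((113 - 269)² + 396884) = ((-695 - 577) + (8/9 - √(31684 + 48400)/9))/((-156)² + 396884) = (-1272 + (8/9 - 2*√20021/9))/(24336 + 396884) = (-1272 + (8/9 - 2*√20021/9))/421220 = (-1272 + (8/9 - 2*√20021/9))*(1/421220) = (-11440/9 - 2*√20021/9)*(1/421220) = -572/189549 - √20021/1895490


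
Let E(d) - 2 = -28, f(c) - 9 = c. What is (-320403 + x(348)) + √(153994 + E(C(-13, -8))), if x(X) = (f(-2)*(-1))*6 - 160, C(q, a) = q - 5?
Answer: -320605 + 4*√9623 ≈ -3.2021e+5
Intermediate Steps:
f(c) = 9 + c
C(q, a) = -5 + q
E(d) = -26 (E(d) = 2 - 28 = -26)
x(X) = -202 (x(X) = ((9 - 2)*(-1))*6 - 160 = (7*(-1))*6 - 160 = -7*6 - 160 = -42 - 160 = -202)
(-320403 + x(348)) + √(153994 + E(C(-13, -8))) = (-320403 - 202) + √(153994 - 26) = -320605 + √153968 = -320605 + 4*√9623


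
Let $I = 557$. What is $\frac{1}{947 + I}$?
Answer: $\frac{1}{1504} \approx 0.00066489$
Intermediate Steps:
$\frac{1}{947 + I} = \frac{1}{947 + 557} = \frac{1}{1504}$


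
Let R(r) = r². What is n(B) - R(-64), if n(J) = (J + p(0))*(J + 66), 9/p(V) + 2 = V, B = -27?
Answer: -10649/2 ≈ -5324.5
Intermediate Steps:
p(V) = 9/(-2 + V)
n(J) = (66 + J)*(-9/2 + J) (n(J) = (J + 9/(-2 + 0))*(J + 66) = (J + 9/(-2))*(66 + J) = (J + 9*(-½))*(66 + J) = (J - 9/2)*(66 + J) = (-9/2 + J)*(66 + J) = (66 + J)*(-9/2 + J))
n(B) - R(-64) = (-297 + (-27)² + (123/2)*(-27)) - 1*(-64)² = (-297 + 729 - 3321/2) - 1*4096 = -2457/2 - 4096 = -10649/2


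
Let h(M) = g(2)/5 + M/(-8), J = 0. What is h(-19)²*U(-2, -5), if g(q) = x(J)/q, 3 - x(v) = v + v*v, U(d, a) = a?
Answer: -11449/320 ≈ -35.778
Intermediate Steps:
x(v) = 3 - v - v² (x(v) = 3 - (v + v*v) = 3 - (v + v²) = 3 + (-v - v²) = 3 - v - v²)
g(q) = 3/q (g(q) = (3 - 1*0 - 1*0²)/q = (3 + 0 - 1*0)/q = (3 + 0 + 0)/q = 3/q)
h(M) = 3/10 - M/8 (h(M) = (3/2)/5 + M/(-8) = (3*(½))*(⅕) + M*(-⅛) = (3/2)*(⅕) - M/8 = 3/10 - M/8)
h(-19)²*U(-2, -5) = (3/10 - ⅛*(-19))²*(-5) = (3/10 + 19/8)²*(-5) = (107/40)²*(-5) = (11449/1600)*(-5) = -11449/320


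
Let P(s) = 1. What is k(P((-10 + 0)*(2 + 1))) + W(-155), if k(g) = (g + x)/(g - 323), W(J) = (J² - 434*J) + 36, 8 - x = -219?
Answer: 14704177/161 ≈ 91330.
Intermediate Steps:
x = 227 (x = 8 - 1*(-219) = 8 + 219 = 227)
W(J) = 36 + J² - 434*J
k(g) = (227 + g)/(-323 + g) (k(g) = (g + 227)/(g - 323) = (227 + g)/(-323 + g))
k(P((-10 + 0)*(2 + 1))) + W(-155) = (227 + 1)/(-323 + 1) + (36 + (-155)² - 434*(-155)) = 228/(-322) + (36 + 24025 + 67270) = -1/322*228 + 91331 = -114/161 + 91331 = 14704177/161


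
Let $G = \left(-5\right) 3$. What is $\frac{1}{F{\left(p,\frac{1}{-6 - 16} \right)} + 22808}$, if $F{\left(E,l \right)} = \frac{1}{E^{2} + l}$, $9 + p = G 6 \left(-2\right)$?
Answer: $\frac{643301}{14672409230} \approx 4.3844 \cdot 10^{-5}$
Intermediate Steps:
$G = -15$
$p = 171$ ($p = -9 + \left(-15\right) 6 \left(-2\right) = -9 - -180 = -9 + 180 = 171$)
$F{\left(E,l \right)} = \frac{1}{l + E^{2}}$
$\frac{1}{F{\left(p,\frac{1}{-6 - 16} \right)} + 22808} = \frac{1}{\frac{1}{\frac{1}{-6 - 16} + 171^{2}} + 22808} = \frac{1}{\frac{1}{\frac{1}{-22} + 29241} + 22808} = \frac{1}{\frac{1}{- \frac{1}{22} + 29241} + 22808} = \frac{1}{\frac{1}{\frac{643301}{22}} + 22808} = \frac{1}{\frac{22}{643301} + 22808} = \frac{1}{\frac{14672409230}{643301}} = \frac{643301}{14672409230}$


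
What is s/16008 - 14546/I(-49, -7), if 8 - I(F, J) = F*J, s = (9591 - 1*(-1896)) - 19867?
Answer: 57511267/1340670 ≈ 42.897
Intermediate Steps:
s = -8380 (s = (9591 + 1896) - 19867 = 11487 - 19867 = -8380)
I(F, J) = 8 - F*J
s/16008 - 14546/I(-49, -7) = -8380/16008 - 14546/(8 - 1*(-49)*(-7)) = -8380*1/16008 - 14546/(8 - 343) = -2095/4002 - 14546/(-335) = -2095/4002 - 14546*(-1/335) = -2095/4002 + 14546/335 = 57511267/1340670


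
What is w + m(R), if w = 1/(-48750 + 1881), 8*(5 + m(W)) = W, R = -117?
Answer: -7358441/374952 ≈ -19.625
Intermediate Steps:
m(W) = -5 + W/8
w = -1/46869 (w = 1/(-46869) = -1/46869 ≈ -2.1336e-5)
w + m(R) = -1/46869 + (-5 + (1/8)*(-117)) = -1/46869 + (-5 - 117/8) = -1/46869 - 157/8 = -7358441/374952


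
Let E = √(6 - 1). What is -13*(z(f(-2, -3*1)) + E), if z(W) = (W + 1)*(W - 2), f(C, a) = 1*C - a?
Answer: 26 - 13*√5 ≈ -3.0689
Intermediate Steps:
f(C, a) = C - a
z(W) = (1 + W)*(-2 + W)
E = √5 ≈ 2.2361
-13*(z(f(-2, -3*1)) + E) = -13*((-2 + (-2 - (-3))² - (-2 - (-3))) + √5) = -13*((-2 + (-2 - 1*(-3))² - (-2 - 1*(-3))) + √5) = -13*((-2 + (-2 + 3)² - (-2 + 3)) + √5) = -13*((-2 + 1² - 1*1) + √5) = -13*((-2 + 1 - 1) + √5) = -13*(-2 + √5) = 26 - 13*√5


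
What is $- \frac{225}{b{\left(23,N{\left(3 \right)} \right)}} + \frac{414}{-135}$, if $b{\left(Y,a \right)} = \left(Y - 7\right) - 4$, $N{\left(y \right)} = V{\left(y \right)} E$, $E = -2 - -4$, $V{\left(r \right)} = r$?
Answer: $- \frac{1309}{60} \approx -21.817$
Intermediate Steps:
$E = 2$ ($E = -2 + 4 = 2$)
$N{\left(y \right)} = 2 y$ ($N{\left(y \right)} = y 2 = 2 y$)
$b{\left(Y,a \right)} = -11 + Y$ ($b{\left(Y,a \right)} = \left(-7 + Y\right) - 4 = -11 + Y$)
$- \frac{225}{b{\left(23,N{\left(3 \right)} \right)}} + \frac{414}{-135} = - \frac{225}{-11 + 23} + \frac{414}{-135} = - \frac{225}{12} + 414 \left(- \frac{1}{135}\right) = \left(-225\right) \frac{1}{12} - \frac{46}{15} = - \frac{75}{4} - \frac{46}{15} = - \frac{1309}{60}$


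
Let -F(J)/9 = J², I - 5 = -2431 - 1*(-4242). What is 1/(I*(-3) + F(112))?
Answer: -1/118344 ≈ -8.4499e-6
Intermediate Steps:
I = 1816 (I = 5 + (-2431 - 1*(-4242)) = 5 + (-2431 + 4242) = 5 + 1811 = 1816)
F(J) = -9*J²
1/(I*(-3) + F(112)) = 1/(1816*(-3) - 9*112²) = 1/(-5448 - 9*12544) = 1/(-5448 - 112896) = 1/(-118344) = -1/118344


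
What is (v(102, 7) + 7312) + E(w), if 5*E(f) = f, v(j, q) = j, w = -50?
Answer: 7404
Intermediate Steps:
E(f) = f/5
(v(102, 7) + 7312) + E(w) = (102 + 7312) + (⅕)*(-50) = 7414 - 10 = 7404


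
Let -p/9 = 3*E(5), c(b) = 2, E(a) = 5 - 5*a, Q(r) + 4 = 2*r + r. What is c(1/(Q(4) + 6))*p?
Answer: 1080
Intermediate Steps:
Q(r) = -4 + 3*r (Q(r) = -4 + (2*r + r) = -4 + 3*r)
p = 540 (p = -27*(5 - 5*5) = -27*(5 - 25) = -27*(-20) = -9*(-60) = 540)
c(1/(Q(4) + 6))*p = 2*540 = 1080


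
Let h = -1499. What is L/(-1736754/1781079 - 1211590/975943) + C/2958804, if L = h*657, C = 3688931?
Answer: 422095584113420687150423/950000562204568344 ≈ 4.4431e+5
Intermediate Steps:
L = -984843 (L = -1499*657 = -984843)
L/(-1736754/1781079 - 1211590/975943) + C/2958804 = -984843/(-1736754/1781079 - 1211590/975943) + 3688931/2958804 = -984843/(-1736754*1/1781079 - 1211590*1/975943) + 3688931*(1/2958804) = -984843/(-578918/593693 - 1211590/975943) + 3688931/2958804 = -984843/(-1284303471544/579410527499) + 3688931/2958804 = -984843*(-579410527499/1284303471544) + 3688931/2958804 = 570628402133697657/1284303471544 + 3688931/2958804 = 422095584113420687150423/950000562204568344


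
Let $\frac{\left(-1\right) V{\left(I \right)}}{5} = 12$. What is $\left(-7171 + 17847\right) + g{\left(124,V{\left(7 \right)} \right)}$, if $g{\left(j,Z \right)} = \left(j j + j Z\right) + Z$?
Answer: $18552$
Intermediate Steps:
$V{\left(I \right)} = -60$ ($V{\left(I \right)} = \left(-5\right) 12 = -60$)
$g{\left(j,Z \right)} = Z + j^{2} + Z j$ ($g{\left(j,Z \right)} = \left(j^{2} + Z j\right) + Z = Z + j^{2} + Z j$)
$\left(-7171 + 17847\right) + g{\left(124,V{\left(7 \right)} \right)} = \left(-7171 + 17847\right) - \left(7500 - 15376\right) = 10676 - -7876 = 10676 + 7876 = 18552$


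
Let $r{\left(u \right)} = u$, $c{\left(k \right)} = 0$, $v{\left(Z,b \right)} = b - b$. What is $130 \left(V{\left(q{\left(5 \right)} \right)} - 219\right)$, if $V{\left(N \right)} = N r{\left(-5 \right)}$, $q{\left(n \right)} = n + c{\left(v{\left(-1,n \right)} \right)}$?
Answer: $-31720$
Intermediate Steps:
$v{\left(Z,b \right)} = 0$
$q{\left(n \right)} = n$ ($q{\left(n \right)} = n + 0 = n$)
$V{\left(N \right)} = - 5 N$ ($V{\left(N \right)} = N \left(-5\right) = - 5 N$)
$130 \left(V{\left(q{\left(5 \right)} \right)} - 219\right) = 130 \left(\left(-5\right) 5 - 219\right) = 130 \left(-25 - 219\right) = 130 \left(-244\right) = -31720$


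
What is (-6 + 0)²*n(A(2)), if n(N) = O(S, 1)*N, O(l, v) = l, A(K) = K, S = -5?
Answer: -360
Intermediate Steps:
n(N) = -5*N
(-6 + 0)²*n(A(2)) = (-6 + 0)²*(-5*2) = (-6)²*(-10) = 36*(-10) = -360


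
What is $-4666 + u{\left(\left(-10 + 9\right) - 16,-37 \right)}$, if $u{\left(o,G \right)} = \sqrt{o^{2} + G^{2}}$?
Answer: $-4666 + \sqrt{1658} \approx -4625.3$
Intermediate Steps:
$u{\left(o,G \right)} = \sqrt{G^{2} + o^{2}}$
$-4666 + u{\left(\left(-10 + 9\right) - 16,-37 \right)} = -4666 + \sqrt{\left(-37\right)^{2} + \left(\left(-10 + 9\right) - 16\right)^{2}} = -4666 + \sqrt{1369 + \left(-1 - 16\right)^{2}} = -4666 + \sqrt{1369 + \left(-17\right)^{2}} = -4666 + \sqrt{1369 + 289} = -4666 + \sqrt{1658}$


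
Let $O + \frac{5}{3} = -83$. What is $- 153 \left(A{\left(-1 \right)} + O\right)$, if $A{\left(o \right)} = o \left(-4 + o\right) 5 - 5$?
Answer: $9894$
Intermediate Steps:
$O = - \frac{254}{3}$ ($O = - \frac{5}{3} - 83 = - \frac{254}{3} \approx -84.667$)
$A{\left(o \right)} = -5 + o \left(-20 + 5 o\right)$ ($A{\left(o \right)} = o \left(-20 + 5 o\right) - 5 = -5 + o \left(-20 + 5 o\right)$)
$- 153 \left(A{\left(-1 \right)} + O\right) = - 153 \left(\left(-5 - -20 + 5 \left(-1\right)^{2}\right) - \frac{254}{3}\right) = - 153 \left(\left(-5 + 20 + 5 \cdot 1\right) - \frac{254}{3}\right) = - 153 \left(\left(-5 + 20 + 5\right) - \frac{254}{3}\right) = - 153 \left(20 - \frac{254}{3}\right) = \left(-153\right) \left(- \frac{194}{3}\right) = 9894$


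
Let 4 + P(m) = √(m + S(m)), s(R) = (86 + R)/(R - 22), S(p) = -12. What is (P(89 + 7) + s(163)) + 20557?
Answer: 966074/47 + 2*√21 ≈ 20564.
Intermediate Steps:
s(R) = (86 + R)/(-22 + R)
P(m) = -4 + √(-12 + m) (P(m) = -4 + √(m - 12) = -4 + √(-12 + m))
(P(89 + 7) + s(163)) + 20557 = ((-4 + √(-12 + (89 + 7))) + (86 + 163)/(-22 + 163)) + 20557 = ((-4 + √(-12 + 96)) + 249/141) + 20557 = ((-4 + √84) + (1/141)*249) + 20557 = ((-4 + 2*√21) + 83/47) + 20557 = (-105/47 + 2*√21) + 20557 = 966074/47 + 2*√21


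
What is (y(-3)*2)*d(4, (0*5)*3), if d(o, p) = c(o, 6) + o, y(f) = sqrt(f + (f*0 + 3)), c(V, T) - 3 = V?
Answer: 0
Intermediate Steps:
c(V, T) = 3 + V
y(f) = sqrt(3 + f) (y(f) = sqrt(f + (0 + 3)) = sqrt(f + 3) = sqrt(3 + f))
d(o, p) = 3 + 2*o (d(o, p) = (3 + o) + o = 3 + 2*o)
(y(-3)*2)*d(4, (0*5)*3) = (sqrt(3 - 3)*2)*(3 + 2*4) = (sqrt(0)*2)*(3 + 8) = (0*2)*11 = 0*11 = 0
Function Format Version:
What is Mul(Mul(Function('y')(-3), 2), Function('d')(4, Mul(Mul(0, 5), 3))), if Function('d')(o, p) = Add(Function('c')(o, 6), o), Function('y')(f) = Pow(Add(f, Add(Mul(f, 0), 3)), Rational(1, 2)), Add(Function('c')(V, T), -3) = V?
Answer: 0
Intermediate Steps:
Function('c')(V, T) = Add(3, V)
Function('y')(f) = Pow(Add(3, f), Rational(1, 2)) (Function('y')(f) = Pow(Add(f, Add(0, 3)), Rational(1, 2)) = Pow(Add(f, 3), Rational(1, 2)) = Pow(Add(3, f), Rational(1, 2)))
Function('d')(o, p) = Add(3, Mul(2, o)) (Function('d')(o, p) = Add(Add(3, o), o) = Add(3, Mul(2, o)))
Mul(Mul(Function('y')(-3), 2), Function('d')(4, Mul(Mul(0, 5), 3))) = Mul(Mul(Pow(Add(3, -3), Rational(1, 2)), 2), Add(3, Mul(2, 4))) = Mul(Mul(Pow(0, Rational(1, 2)), 2), Add(3, 8)) = Mul(Mul(0, 2), 11) = Mul(0, 11) = 0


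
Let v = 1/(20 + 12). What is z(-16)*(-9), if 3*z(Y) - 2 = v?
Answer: -195/32 ≈ -6.0938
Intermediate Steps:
v = 1/32 ≈ 0.031250
z(Y) = 65/96 (z(Y) = ⅔ + (⅓)*(1/32) = ⅔ + 1/96 = 65/96)
z(-16)*(-9) = (65/96)*(-9) = -195/32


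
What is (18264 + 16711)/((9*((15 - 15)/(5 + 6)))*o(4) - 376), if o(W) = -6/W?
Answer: -34975/376 ≈ -93.019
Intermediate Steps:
(18264 + 16711)/((9*((15 - 15)/(5 + 6)))*o(4) - 376) = (18264 + 16711)/((9*((15 - 15)/(5 + 6)))*(-6/4) - 376) = 34975/((9*(0/11))*(-6*¼) - 376) = 34975/((9*(0*(1/11)))*(-3/2) - 376) = 34975/((9*0)*(-3/2) - 376) = 34975/(0*(-3/2) - 376) = 34975/(0 - 376) = 34975/(-376) = 34975*(-1/376) = -34975/376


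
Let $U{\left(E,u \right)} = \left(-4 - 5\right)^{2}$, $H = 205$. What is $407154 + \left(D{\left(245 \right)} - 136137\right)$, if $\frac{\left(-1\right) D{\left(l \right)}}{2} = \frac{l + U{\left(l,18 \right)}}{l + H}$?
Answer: $\frac{60978499}{225} \approx 2.7102 \cdot 10^{5}$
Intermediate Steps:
$U{\left(E,u \right)} = 81$ ($U{\left(E,u \right)} = \left(-9\right)^{2} = 81$)
$D{\left(l \right)} = - \frac{2 \left(81 + l\right)}{205 + l}$ ($D{\left(l \right)} = - 2 \frac{l + 81}{l + 205} = - 2 \frac{81 + l}{205 + l} = - \frac{2 \left(81 + l\right)}{205 + l}$)
$407154 + \left(D{\left(245 \right)} - 136137\right) = 407154 - \left(136137 - \frac{2 \left(-81 - 245\right)}{205 + 245}\right) = 407154 - \left(136137 - \frac{2 \left(-81 - 245\right)}{450}\right) = 407154 - \left(136137 - - \frac{326}{225}\right) = 407154 - \frac{30631151}{225} = \frac{60978499}{225}$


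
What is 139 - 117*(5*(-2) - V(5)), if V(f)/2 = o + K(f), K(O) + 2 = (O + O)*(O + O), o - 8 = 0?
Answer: 26113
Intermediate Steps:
o = 8 (o = 8 + 0 = 8)
K(O) = -2 + 4*O**2 (K(O) = -2 + (O + O)*(O + O) = -2 + (2*O)*(2*O) = -2 + 4*O**2)
V(f) = 12 + 8*f**2 (V(f) = 2*(8 + (-2 + 4*f**2)) = 2*(6 + 4*f**2) = 12 + 8*f**2)
139 - 117*(5*(-2) - V(5)) = 139 - 117*(5*(-2) - (12 + 8*5**2)) = 139 - 117*(-10 - (12 + 8*25)) = 139 - 117*(-10 - (12 + 200)) = 139 - 117*(-10 - 1*212) = 139 - 117*(-10 - 212) = 139 - 117*(-222) = 139 + 25974 = 26113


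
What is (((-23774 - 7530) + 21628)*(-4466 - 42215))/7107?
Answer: 451685356/7107 ≈ 63555.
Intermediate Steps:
(((-23774 - 7530) + 21628)*(-4466 - 42215))/7107 = ((-31304 + 21628)*(-46681))*(1/7107) = -9676*(-46681)*(1/7107) = 451685356*(1/7107) = 451685356/7107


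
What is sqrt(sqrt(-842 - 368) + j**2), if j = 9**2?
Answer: sqrt(6561 + 11*I*sqrt(10)) ≈ 81.0 + 0.2147*I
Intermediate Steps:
j = 81
sqrt(sqrt(-842 - 368) + j**2) = sqrt(sqrt(-842 - 368) + 81**2) = sqrt(sqrt(-1210) + 6561) = sqrt(11*I*sqrt(10) + 6561) = sqrt(6561 + 11*I*sqrt(10))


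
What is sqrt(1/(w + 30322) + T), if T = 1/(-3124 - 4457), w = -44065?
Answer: 2*I*sqrt(18994353)/609273 ≈ 0.014306*I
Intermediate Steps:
T = -1/7581 (T = 1/(-7581) = -1/7581 ≈ -0.00013191)
sqrt(1/(w + 30322) + T) = sqrt(1/(-44065 + 30322) - 1/7581) = sqrt(1/(-13743) - 1/7581) = sqrt(-1/13743 - 1/7581) = sqrt(-7108/34728561) = 2*I*sqrt(18994353)/609273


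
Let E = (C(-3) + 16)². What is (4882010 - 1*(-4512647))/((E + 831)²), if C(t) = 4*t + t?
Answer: 9394657/692224 ≈ 13.572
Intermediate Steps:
C(t) = 5*t
E = 1 (E = (5*(-3) + 16)² = (-15 + 16)² = 1² = 1)
(4882010 - 1*(-4512647))/((E + 831)²) = (4882010 - 1*(-4512647))/((1 + 831)²) = (4882010 + 4512647)/(832²) = 9394657/692224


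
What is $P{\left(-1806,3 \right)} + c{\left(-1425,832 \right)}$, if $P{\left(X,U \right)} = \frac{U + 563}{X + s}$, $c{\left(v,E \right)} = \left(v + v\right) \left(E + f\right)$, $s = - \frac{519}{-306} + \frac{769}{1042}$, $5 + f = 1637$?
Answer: $- \frac{168265665079593}{23961275} \approx -7.0224 \cdot 10^{6}$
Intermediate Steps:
$f = 1632$ ($f = -5 + 1637 = 1632$)
$s = \frac{64676}{26571}$ ($s = \left(-519\right) \left(- \frac{1}{306}\right) + 769 \cdot \frac{1}{1042} = \frac{173}{102} + \frac{769}{1042} = \frac{64676}{26571} \approx 2.4341$)
$c{\left(v,E \right)} = 2 v \left(1632 + E\right)$ ($c{\left(v,E \right)} = \left(v + v\right) \left(E + 1632\right) = 2 v \left(1632 + E\right)$)
$P{\left(X,U \right)} = \frac{563 + U}{\frac{64676}{26571} + X}$ ($P{\left(X,U \right)} = \frac{U + 563}{X + \frac{64676}{26571}} = \frac{563 + U}{\frac{64676}{26571} + X}$)
$P{\left(-1806,3 \right)} + c{\left(-1425,832 \right)} = \frac{26571 \left(563 + 3\right)}{64676 + 26571 \left(-1806\right)} + 2 \left(-1425\right) \left(1632 + 832\right) = 26571 \frac{1}{64676 - 47987226} \cdot 566 + 2 \left(-1425\right) 2464 = 26571 \frac{1}{-47922550} \cdot 566 - 7022400 = 26571 \left(- \frac{1}{47922550}\right) 566 - 7022400 = - \frac{7519593}{23961275} - 7022400 = - \frac{168265665079593}{23961275}$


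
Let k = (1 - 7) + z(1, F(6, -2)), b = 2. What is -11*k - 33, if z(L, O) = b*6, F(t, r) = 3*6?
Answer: -99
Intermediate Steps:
F(t, r) = 18
z(L, O) = 12 (z(L, O) = 2*6 = 12)
k = 6 (k = (1 - 7) + 12 = -6 + 12 = 6)
-11*k - 33 = -11*6 - 33 = -66 - 33 = -99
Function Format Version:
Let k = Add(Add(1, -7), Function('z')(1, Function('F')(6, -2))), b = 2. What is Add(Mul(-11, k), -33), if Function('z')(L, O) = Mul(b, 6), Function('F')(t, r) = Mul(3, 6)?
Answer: -99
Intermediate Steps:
Function('F')(t, r) = 18
Function('z')(L, O) = 12 (Function('z')(L, O) = Mul(2, 6) = 12)
k = 6 (k = Add(Add(1, -7), 12) = Add(-6, 12) = 6)
Add(Mul(-11, k), -33) = Add(Mul(-11, 6), -33) = Add(-66, -33) = -99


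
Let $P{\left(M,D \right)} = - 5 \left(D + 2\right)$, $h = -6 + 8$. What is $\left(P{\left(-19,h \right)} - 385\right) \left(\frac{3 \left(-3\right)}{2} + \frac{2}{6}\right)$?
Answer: $\frac{3375}{2} \approx 1687.5$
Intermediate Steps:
$h = 2$
$P{\left(M,D \right)} = -10 - 5 D$ ($P{\left(M,D \right)} = - 5 \left(2 + D\right) = -10 - 5 D$)
$\left(P{\left(-19,h \right)} - 385\right) \left(\frac{3 \left(-3\right)}{2} + \frac{2}{6}\right) = \left(\left(-10 - 10\right) - 385\right) \left(\frac{3 \left(-3\right)}{2} + \frac{2}{6}\right) = \left(\left(-10 - 10\right) - 385\right) \left(\left(-9\right) \frac{1}{2} + 2 \cdot \frac{1}{6}\right) = \left(-20 - 385\right) \left(- \frac{9}{2} + \frac{1}{3}\right) = \left(-405\right) \left(- \frac{25}{6}\right) = \frac{3375}{2}$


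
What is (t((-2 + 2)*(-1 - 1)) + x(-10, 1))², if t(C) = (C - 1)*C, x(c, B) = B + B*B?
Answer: 4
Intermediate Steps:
x(c, B) = B + B²
t(C) = C*(-1 + C) (t(C) = (-1 + C)*C = C*(-1 + C))
(t((-2 + 2)*(-1 - 1)) + x(-10, 1))² = (((-2 + 2)*(-1 - 1))*(-1 + (-2 + 2)*(-1 - 1)) + 1*(1 + 1))² = ((0*(-2))*(-1 + 0*(-2)) + 1*2)² = (0*(-1 + 0) + 2)² = (0*(-1) + 2)² = (0 + 2)² = 2² = 4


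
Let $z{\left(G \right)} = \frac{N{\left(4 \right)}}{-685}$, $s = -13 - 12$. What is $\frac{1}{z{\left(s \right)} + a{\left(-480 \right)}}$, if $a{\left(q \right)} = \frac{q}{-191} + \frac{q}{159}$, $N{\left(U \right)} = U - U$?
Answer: $- \frac{10123}{5120} \approx -1.9771$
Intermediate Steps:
$N{\left(U \right)} = 0$
$s = -25$ ($s = -13 - 12 = -25$)
$z{\left(G \right)} = 0$ ($z{\left(G \right)} = \frac{0}{-685} = 0 \left(- \frac{1}{685}\right) = 0$)
$a{\left(q \right)} = \frac{32 q}{30369}$ ($a{\left(q \right)} = q \left(- \frac{1}{191}\right) + q \frac{1}{159} = - \frac{q}{191} + \frac{q}{159} = \frac{32 q}{30369}$)
$\frac{1}{z{\left(s \right)} + a{\left(-480 \right)}} = \frac{1}{0 + \frac{32}{30369} \left(-480\right)} = \frac{1}{0 - \frac{5120}{10123}} = \frac{1}{- \frac{5120}{10123}} = - \frac{10123}{5120}$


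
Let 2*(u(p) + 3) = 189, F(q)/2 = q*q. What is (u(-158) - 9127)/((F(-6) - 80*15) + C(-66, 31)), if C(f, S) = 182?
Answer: 18071/1892 ≈ 9.5513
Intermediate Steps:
F(q) = 2*q² (F(q) = 2*(q*q) = 2*q²)
u(p) = 183/2 (u(p) = -3 + (½)*189 = -3 + 189/2 = 183/2)
(u(-158) - 9127)/((F(-6) - 80*15) + C(-66, 31)) = (183/2 - 9127)/((2*(-6)² - 80*15) + 182) = -18071/(2*((2*36 - 1200) + 182)) = -18071/(2*((72 - 1200) + 182)) = -18071/(2*(-1128 + 182)) = -18071/2/(-946) = -18071/2*(-1/946) = 18071/1892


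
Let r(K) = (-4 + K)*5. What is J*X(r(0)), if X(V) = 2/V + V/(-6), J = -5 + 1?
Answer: -194/15 ≈ -12.933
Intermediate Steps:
J = -4
r(K) = -20 + 5*K
X(V) = 2/V - V/6 (X(V) = 2/V + V*(-⅙) = 2/V - V/6)
J*X(r(0)) = -4*(2/(-20 + 5*0) - (-20 + 5*0)/6) = -4*(2/(-20 + 0) - (-20 + 0)/6) = -4*(2/(-20) - ⅙*(-20)) = -4*(2*(-1/20) + 10/3) = -4*(-⅒ + 10/3) = -4*97/30 = -194/15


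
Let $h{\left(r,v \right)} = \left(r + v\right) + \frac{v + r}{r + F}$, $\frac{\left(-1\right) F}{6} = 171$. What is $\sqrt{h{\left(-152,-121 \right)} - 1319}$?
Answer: $\frac{i \sqrt{2208871334}}{1178} \approx 39.897 i$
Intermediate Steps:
$F = -1026$ ($F = \left(-6\right) 171 = -1026$)
$h{\left(r,v \right)} = r + v + \frac{r + v}{-1026 + r}$ ($h{\left(r,v \right)} = \left(r + v\right) + \frac{v + r}{r - 1026} = \left(r + v\right) + \frac{r + v}{-1026 + r} = r + v + \frac{r + v}{-1026 + r}$)
$\sqrt{h{\left(-152,-121 \right)} - 1319} = \sqrt{\frac{\left(-152\right)^{2} - -155800 - -124025 - -18392}{-1026 - 152} - 1319} = \sqrt{\frac{23104 + 155800 + 124025 + 18392}{-1178} - 1319} = \sqrt{\left(- \frac{1}{1178}\right) 321321 - 1319} = \sqrt{- \frac{321321}{1178} - 1319} = \sqrt{- \frac{1875103}{1178}} = \frac{i \sqrt{2208871334}}{1178}$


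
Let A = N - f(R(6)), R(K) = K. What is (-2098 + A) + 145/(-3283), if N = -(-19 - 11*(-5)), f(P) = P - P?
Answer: -7006067/3283 ≈ -2134.0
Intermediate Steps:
f(P) = 0
N = -36 (N = -(-19 + 55) = -1*36 = -36)
A = -36 (A = -36 - 1*0 = -36 + 0 = -36)
(-2098 + A) + 145/(-3283) = (-2098 - 36) + 145/(-3283) = -2134 + 145*(-1/3283) = -2134 - 145/3283 = -7006067/3283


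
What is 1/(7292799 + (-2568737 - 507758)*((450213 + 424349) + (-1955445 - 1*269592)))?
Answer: 1/4154736877924 ≈ 2.4069e-13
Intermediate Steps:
1/(7292799 + (-2568737 - 507758)*((450213 + 424349) + (-1955445 - 1*269592))) = 1/(7292799 - 3076495*(874562 + (-1955445 - 269592))) = 1/(7292799 - 3076495*(874562 - 2225037)) = 1/(7292799 - 3076495*(-1350475)) = 1/(7292799 + 4154729585125) = 1/4154736877924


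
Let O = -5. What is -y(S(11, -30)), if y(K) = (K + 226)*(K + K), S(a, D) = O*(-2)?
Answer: -4720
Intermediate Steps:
S(a, D) = 10 (S(a, D) = -5*(-2) = 10)
y(K) = 2*K*(226 + K) (y(K) = (226 + K)*(2*K) = 2*K*(226 + K))
-y(S(11, -30)) = -2*10*(226 + 10) = -2*10*236 = -1*4720 = -4720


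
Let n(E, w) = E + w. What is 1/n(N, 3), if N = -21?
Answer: -1/18 ≈ -0.055556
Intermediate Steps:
1/n(N, 3) = 1/(-21 + 3) = 1/(-18) = -1/18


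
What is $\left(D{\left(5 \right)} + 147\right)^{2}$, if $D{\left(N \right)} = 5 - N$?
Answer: $21609$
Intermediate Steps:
$\left(D{\left(5 \right)} + 147\right)^{2} = \left(\left(5 - 5\right) + 147\right)^{2} = \left(0 + 147\right)^{2} = 147^{2} = 21609$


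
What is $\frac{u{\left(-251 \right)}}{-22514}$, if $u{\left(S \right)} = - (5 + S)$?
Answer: $- \frac{123}{11257} \approx -0.010927$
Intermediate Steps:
$u{\left(S \right)} = -5 - S$
$\frac{u{\left(-251 \right)}}{-22514} = \frac{-5 - -251}{-22514} = \left(-5 + 251\right) \left(- \frac{1}{22514}\right) = 246 \left(- \frac{1}{22514}\right) = - \frac{123}{11257}$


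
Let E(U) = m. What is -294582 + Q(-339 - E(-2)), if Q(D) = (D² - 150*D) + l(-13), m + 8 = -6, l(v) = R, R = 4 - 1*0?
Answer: -140203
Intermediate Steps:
R = 4 (R = 4 + 0 = 4)
l(v) = 4
m = -14 (m = -8 - 6 = -14)
E(U) = -14
Q(D) = 4 + D² - 150*D (Q(D) = (D² - 150*D) + 4 = 4 + D² - 150*D)
-294582 + Q(-339 - E(-2)) = -294582 + (4 + (-339 - 1*(-14))² - 150*(-339 - 1*(-14))) = -294582 + (4 + (-339 + 14)² - 150*(-339 + 14)) = -294582 + (4 + (-325)² - 150*(-325)) = -294582 + (4 + 105625 + 48750) = -294582 + 154379 = -140203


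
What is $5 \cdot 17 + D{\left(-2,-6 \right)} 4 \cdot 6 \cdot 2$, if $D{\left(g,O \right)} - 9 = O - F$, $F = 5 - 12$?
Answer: $565$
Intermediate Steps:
$F = -7$ ($F = 5 - 12 = -7$)
$D{\left(g,O \right)} = 16 + O$ ($D{\left(g,O \right)} = 9 + \left(O - -7\right) = 9 + \left(O + 7\right) = 9 + \left(7 + O\right) = 16 + O$)
$5 \cdot 17 + D{\left(-2,-6 \right)} 4 \cdot 6 \cdot 2 = 5 \cdot 17 + \left(16 - 6\right) 4 \cdot 6 \cdot 2 = 85 + 10 \cdot 24 \cdot 2 = 85 + 10 \cdot 48 = 85 + 480 = 565$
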